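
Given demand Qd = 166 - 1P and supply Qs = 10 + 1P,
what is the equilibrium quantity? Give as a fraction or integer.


First find equilibrium price:
166 - 1P = 10 + 1P
P* = 156/2 = 78
Then substitute into demand:
Q* = 166 - 1 * 78 = 88

88


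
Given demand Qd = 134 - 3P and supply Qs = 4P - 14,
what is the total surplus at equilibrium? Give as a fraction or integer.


Find equilibrium: 134 - 3P = 4P - 14
134 + 14 = 7P
P* = 148/7 = 148/7
Q* = 4*148/7 - 14 = 494/7
Inverse demand: P = 134/3 - Q/3, so P_max = 134/3
Inverse supply: P = 7/2 + Q/4, so P_min = 7/2
CS = (1/2) * 494/7 * (134/3 - 148/7) = 122018/147
PS = (1/2) * 494/7 * (148/7 - 7/2) = 61009/98
TS = CS + PS = 122018/147 + 61009/98 = 61009/42

61009/42


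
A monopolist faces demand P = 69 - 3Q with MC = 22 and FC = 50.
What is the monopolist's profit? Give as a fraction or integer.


MR = MC: 69 - 6Q = 22
Q* = 47/6
P* = 69 - 3*47/6 = 91/2
Profit = (P* - MC)*Q* - FC
= (91/2 - 22)*47/6 - 50
= 47/2*47/6 - 50
= 2209/12 - 50 = 1609/12

1609/12


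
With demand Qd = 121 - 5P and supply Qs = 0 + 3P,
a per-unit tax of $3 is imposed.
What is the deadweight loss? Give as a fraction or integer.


Pre-tax equilibrium quantity: Q* = 363/8
Post-tax equilibrium quantity: Q_tax = 159/4
Reduction in quantity: Q* - Q_tax = 45/8
DWL = (1/2) * tax * (Q* - Q_tax)
DWL = (1/2) * 3 * 45/8 = 135/16

135/16


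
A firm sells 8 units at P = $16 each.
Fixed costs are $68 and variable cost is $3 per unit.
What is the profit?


Total Revenue = P * Q = 16 * 8 = $128
Total Cost = FC + VC*Q = 68 + 3*8 = $92
Profit = TR - TC = 128 - 92 = $36

$36


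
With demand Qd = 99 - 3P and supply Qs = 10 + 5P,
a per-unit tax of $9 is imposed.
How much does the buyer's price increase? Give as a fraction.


With a per-unit tax, the buyer's price increase depends on relative slopes.
Supply slope: d = 5, Demand slope: b = 3
Buyer's price increase = d * tax / (b + d)
= 5 * 9 / (3 + 5)
= 45 / 8 = 45/8

45/8


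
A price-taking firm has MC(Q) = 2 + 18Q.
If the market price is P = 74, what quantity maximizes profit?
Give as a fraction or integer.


In perfect competition, profit is maximized where P = MC.
74 = 2 + 18Q
72 = 18Q
Q* = 72/18 = 4

4


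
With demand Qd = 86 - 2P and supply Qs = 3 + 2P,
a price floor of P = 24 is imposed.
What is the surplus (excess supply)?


At P = 24:
Qd = 86 - 2*24 = 38
Qs = 3 + 2*24 = 51
Surplus = Qs - Qd = 51 - 38 = 13

13


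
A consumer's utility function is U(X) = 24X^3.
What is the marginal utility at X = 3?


MU = dU/dX = 24*3*X^(3-1)
MU = 72*X^2
At X = 3:
MU = 72 * 3^2
MU = 72 * 9 = 648

648


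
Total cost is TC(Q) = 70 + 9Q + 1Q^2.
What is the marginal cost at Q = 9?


MC = dTC/dQ = 9 + 2*1*Q
At Q = 9:
MC = 9 + 2*9
MC = 9 + 18 = 27

27


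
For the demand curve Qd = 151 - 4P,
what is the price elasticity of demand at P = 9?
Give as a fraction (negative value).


dQ/dP = -4
At P = 9: Q = 151 - 4*9 = 115
E = (dQ/dP)(P/Q) = (-4)(9/115) = -36/115

-36/115


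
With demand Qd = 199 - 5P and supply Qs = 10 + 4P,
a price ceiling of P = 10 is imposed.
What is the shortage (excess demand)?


At P = 10:
Qd = 199 - 5*10 = 149
Qs = 10 + 4*10 = 50
Shortage = Qd - Qs = 149 - 50 = 99

99


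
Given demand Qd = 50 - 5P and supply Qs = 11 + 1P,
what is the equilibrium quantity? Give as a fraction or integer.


First find equilibrium price:
50 - 5P = 11 + 1P
P* = 39/6 = 13/2
Then substitute into demand:
Q* = 50 - 5 * 13/2 = 35/2

35/2


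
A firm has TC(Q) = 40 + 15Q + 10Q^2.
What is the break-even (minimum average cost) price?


AC(Q) = 40/Q + 15 + 10Q
To minimize: dAC/dQ = -40/Q^2 + 10 = 0
Q^2 = 40/10 = 4
Q* = 2
Min AC = 40/2 + 15 + 10*2
Min AC = 20 + 15 + 20 = 55

55


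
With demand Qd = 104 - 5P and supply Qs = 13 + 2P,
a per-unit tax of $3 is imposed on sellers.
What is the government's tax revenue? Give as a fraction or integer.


With tax on sellers, new supply: Qs' = 13 + 2(P - 3)
= 7 + 2P
New equilibrium quantity:
Q_new = 243/7
Tax revenue = tax * Q_new = 3 * 243/7 = 729/7

729/7


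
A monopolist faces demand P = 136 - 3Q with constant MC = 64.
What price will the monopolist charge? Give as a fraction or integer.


MR = 136 - 6Q
Set MR = MC: 136 - 6Q = 64
Q* = 12
Substitute into demand:
P* = 136 - 3*12 = 100

100


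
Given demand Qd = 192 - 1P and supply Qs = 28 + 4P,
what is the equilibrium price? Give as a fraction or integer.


At equilibrium, Qd = Qs.
192 - 1P = 28 + 4P
192 - 28 = 1P + 4P
164 = 5P
P* = 164/5 = 164/5

164/5


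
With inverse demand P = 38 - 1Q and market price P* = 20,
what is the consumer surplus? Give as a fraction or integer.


Maximum willingness to pay (at Q=0): P_max = 38
Quantity demanded at P* = 20:
Q* = (38 - 20)/1 = 18
CS = (1/2) * Q* * (P_max - P*)
CS = (1/2) * 18 * (38 - 20)
CS = (1/2) * 18 * 18 = 162

162


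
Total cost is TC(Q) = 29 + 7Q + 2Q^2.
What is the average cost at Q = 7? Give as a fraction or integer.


TC(7) = 29 + 7*7 + 2*7^2
TC(7) = 29 + 49 + 98 = 176
AC = TC/Q = 176/7 = 176/7

176/7


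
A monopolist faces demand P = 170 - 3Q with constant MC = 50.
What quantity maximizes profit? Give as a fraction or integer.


TR = P*Q = (170 - 3Q)Q = 170Q - 3Q^2
MR = dTR/dQ = 170 - 6Q
Set MR = MC:
170 - 6Q = 50
120 = 6Q
Q* = 120/6 = 20

20


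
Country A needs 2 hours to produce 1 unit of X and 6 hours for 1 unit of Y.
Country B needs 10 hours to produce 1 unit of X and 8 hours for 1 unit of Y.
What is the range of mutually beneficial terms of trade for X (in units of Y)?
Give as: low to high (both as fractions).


Opportunity cost of X for Country A = hours_X / hours_Y = 2/6 = 1/3 units of Y
Opportunity cost of X for Country B = hours_X / hours_Y = 10/8 = 5/4 units of Y
Terms of trade must be between the two opportunity costs.
Range: 1/3 to 5/4

1/3 to 5/4


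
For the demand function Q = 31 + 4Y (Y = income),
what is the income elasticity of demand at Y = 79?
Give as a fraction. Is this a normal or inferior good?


dQ/dY = 4
At Y = 79: Q = 31 + 4*79 = 347
Ey = (dQ/dY)(Y/Q) = 4 * 79 / 347 = 316/347
Since Ey > 0, this is a normal good.

316/347 (normal good)


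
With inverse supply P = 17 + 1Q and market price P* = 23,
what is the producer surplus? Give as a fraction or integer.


Minimum supply price (at Q=0): P_min = 17
Quantity supplied at P* = 23:
Q* = (23 - 17)/1 = 6
PS = (1/2) * Q* * (P* - P_min)
PS = (1/2) * 6 * (23 - 17)
PS = (1/2) * 6 * 6 = 18

18


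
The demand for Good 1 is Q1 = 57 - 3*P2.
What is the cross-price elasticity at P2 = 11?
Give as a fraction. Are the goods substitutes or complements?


dQ1/dP2 = -3
At P2 = 11: Q1 = 57 - 3*11 = 24
Exy = (dQ1/dP2)(P2/Q1) = -3 * 11 / 24 = -11/8
Since Exy < 0, the goods are complements.

-11/8 (complements)


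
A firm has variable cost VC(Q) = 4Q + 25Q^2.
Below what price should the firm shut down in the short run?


AVC(Q) = VC(Q)/Q = 4 + 25Q
AVC is increasing in Q, so minimum AVC is at Q -> 0+.
Min AVC = 4
The firm should shut down if P < 4.

4


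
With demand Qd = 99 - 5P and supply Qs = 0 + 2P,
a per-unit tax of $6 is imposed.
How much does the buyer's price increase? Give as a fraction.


With a per-unit tax, the buyer's price increase depends on relative slopes.
Supply slope: d = 2, Demand slope: b = 5
Buyer's price increase = d * tax / (b + d)
= 2 * 6 / (5 + 2)
= 12 / 7 = 12/7

12/7


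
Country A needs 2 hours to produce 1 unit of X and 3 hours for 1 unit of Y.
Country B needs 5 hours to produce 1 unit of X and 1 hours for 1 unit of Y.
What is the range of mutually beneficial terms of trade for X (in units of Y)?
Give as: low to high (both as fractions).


Opportunity cost of X for Country A = hours_X / hours_Y = 2/3 = 2/3 units of Y
Opportunity cost of X for Country B = hours_X / hours_Y = 5/1 = 5 units of Y
Terms of trade must be between the two opportunity costs.
Range: 2/3 to 5

2/3 to 5


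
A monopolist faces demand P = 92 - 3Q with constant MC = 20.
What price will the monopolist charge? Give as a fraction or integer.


MR = 92 - 6Q
Set MR = MC: 92 - 6Q = 20
Q* = 12
Substitute into demand:
P* = 92 - 3*12 = 56

56


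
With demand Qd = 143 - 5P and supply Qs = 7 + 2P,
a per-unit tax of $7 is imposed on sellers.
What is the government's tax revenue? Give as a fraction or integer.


With tax on sellers, new supply: Qs' = 7 + 2(P - 7)
= 2P - 7
New equilibrium quantity:
Q_new = 251/7
Tax revenue = tax * Q_new = 7 * 251/7 = 251

251


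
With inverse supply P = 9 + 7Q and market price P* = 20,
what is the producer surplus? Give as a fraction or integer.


Minimum supply price (at Q=0): P_min = 9
Quantity supplied at P* = 20:
Q* = (20 - 9)/7 = 11/7
PS = (1/2) * Q* * (P* - P_min)
PS = (1/2) * 11/7 * (20 - 9)
PS = (1/2) * 11/7 * 11 = 121/14

121/14


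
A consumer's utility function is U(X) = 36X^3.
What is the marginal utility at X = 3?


MU = dU/dX = 36*3*X^(3-1)
MU = 108*X^2
At X = 3:
MU = 108 * 3^2
MU = 108 * 9 = 972

972


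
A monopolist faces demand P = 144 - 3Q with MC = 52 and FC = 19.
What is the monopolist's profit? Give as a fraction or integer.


MR = MC: 144 - 6Q = 52
Q* = 46/3
P* = 144 - 3*46/3 = 98
Profit = (P* - MC)*Q* - FC
= (98 - 52)*46/3 - 19
= 46*46/3 - 19
= 2116/3 - 19 = 2059/3

2059/3


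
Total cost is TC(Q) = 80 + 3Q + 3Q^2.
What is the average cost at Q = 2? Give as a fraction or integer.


TC(2) = 80 + 3*2 + 3*2^2
TC(2) = 80 + 6 + 12 = 98
AC = TC/Q = 98/2 = 49

49


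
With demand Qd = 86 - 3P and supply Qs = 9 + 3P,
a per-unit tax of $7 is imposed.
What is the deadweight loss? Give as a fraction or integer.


Pre-tax equilibrium quantity: Q* = 95/2
Post-tax equilibrium quantity: Q_tax = 37
Reduction in quantity: Q* - Q_tax = 21/2
DWL = (1/2) * tax * (Q* - Q_tax)
DWL = (1/2) * 7 * 21/2 = 147/4

147/4


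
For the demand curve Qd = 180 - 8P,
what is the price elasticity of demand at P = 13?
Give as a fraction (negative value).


dQ/dP = -8
At P = 13: Q = 180 - 8*13 = 76
E = (dQ/dP)(P/Q) = (-8)(13/76) = -26/19

-26/19


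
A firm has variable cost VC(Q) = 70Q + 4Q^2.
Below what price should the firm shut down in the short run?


AVC(Q) = VC(Q)/Q = 70 + 4Q
AVC is increasing in Q, so minimum AVC is at Q -> 0+.
Min AVC = 70
The firm should shut down if P < 70.

70


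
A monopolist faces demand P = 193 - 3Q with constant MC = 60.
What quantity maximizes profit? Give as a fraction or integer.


TR = P*Q = (193 - 3Q)Q = 193Q - 3Q^2
MR = dTR/dQ = 193 - 6Q
Set MR = MC:
193 - 6Q = 60
133 = 6Q
Q* = 133/6 = 133/6

133/6


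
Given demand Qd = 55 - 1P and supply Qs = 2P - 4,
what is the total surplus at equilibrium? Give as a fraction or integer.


Find equilibrium: 55 - 1P = 2P - 4
55 + 4 = 3P
P* = 59/3 = 59/3
Q* = 2*59/3 - 4 = 106/3
Inverse demand: P = 55 - Q/1, so P_max = 55
Inverse supply: P = 2 + Q/2, so P_min = 2
CS = (1/2) * 106/3 * (55 - 59/3) = 5618/9
PS = (1/2) * 106/3 * (59/3 - 2) = 2809/9
TS = CS + PS = 5618/9 + 2809/9 = 2809/3

2809/3


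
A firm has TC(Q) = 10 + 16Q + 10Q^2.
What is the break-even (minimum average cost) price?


AC(Q) = 10/Q + 16 + 10Q
To minimize: dAC/dQ = -10/Q^2 + 10 = 0
Q^2 = 10/10 = 1
Q* = 1
Min AC = 10/1 + 16 + 10*1
Min AC = 10 + 16 + 10 = 36

36


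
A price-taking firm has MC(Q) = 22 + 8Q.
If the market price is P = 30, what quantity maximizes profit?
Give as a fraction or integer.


In perfect competition, profit is maximized where P = MC.
30 = 22 + 8Q
8 = 8Q
Q* = 8/8 = 1

1


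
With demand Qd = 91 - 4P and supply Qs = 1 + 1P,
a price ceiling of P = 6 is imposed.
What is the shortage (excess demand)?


At P = 6:
Qd = 91 - 4*6 = 67
Qs = 1 + 1*6 = 7
Shortage = Qd - Qs = 67 - 7 = 60

60


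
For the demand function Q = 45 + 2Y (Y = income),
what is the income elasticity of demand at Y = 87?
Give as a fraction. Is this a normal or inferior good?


dQ/dY = 2
At Y = 87: Q = 45 + 2*87 = 219
Ey = (dQ/dY)(Y/Q) = 2 * 87 / 219 = 58/73
Since Ey > 0, this is a normal good.

58/73 (normal good)


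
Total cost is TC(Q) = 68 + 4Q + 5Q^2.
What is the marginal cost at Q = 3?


MC = dTC/dQ = 4 + 2*5*Q
At Q = 3:
MC = 4 + 10*3
MC = 4 + 30 = 34

34


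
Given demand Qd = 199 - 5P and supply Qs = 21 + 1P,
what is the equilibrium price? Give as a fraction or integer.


At equilibrium, Qd = Qs.
199 - 5P = 21 + 1P
199 - 21 = 5P + 1P
178 = 6P
P* = 178/6 = 89/3

89/3


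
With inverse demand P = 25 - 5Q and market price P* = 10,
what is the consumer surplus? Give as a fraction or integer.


Maximum willingness to pay (at Q=0): P_max = 25
Quantity demanded at P* = 10:
Q* = (25 - 10)/5 = 3
CS = (1/2) * Q* * (P_max - P*)
CS = (1/2) * 3 * (25 - 10)
CS = (1/2) * 3 * 15 = 45/2

45/2


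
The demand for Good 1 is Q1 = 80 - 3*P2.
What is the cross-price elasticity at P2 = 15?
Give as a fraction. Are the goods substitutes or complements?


dQ1/dP2 = -3
At P2 = 15: Q1 = 80 - 3*15 = 35
Exy = (dQ1/dP2)(P2/Q1) = -3 * 15 / 35 = -9/7
Since Exy < 0, the goods are complements.

-9/7 (complements)


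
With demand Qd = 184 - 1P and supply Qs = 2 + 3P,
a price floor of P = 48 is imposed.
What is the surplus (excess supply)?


At P = 48:
Qd = 184 - 1*48 = 136
Qs = 2 + 3*48 = 146
Surplus = Qs - Qd = 146 - 136 = 10

10


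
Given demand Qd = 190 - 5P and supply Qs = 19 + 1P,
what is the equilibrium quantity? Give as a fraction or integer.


First find equilibrium price:
190 - 5P = 19 + 1P
P* = 171/6 = 57/2
Then substitute into demand:
Q* = 190 - 5 * 57/2 = 95/2

95/2


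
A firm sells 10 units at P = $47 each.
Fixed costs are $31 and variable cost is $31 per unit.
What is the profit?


Total Revenue = P * Q = 47 * 10 = $470
Total Cost = FC + VC*Q = 31 + 31*10 = $341
Profit = TR - TC = 470 - 341 = $129

$129


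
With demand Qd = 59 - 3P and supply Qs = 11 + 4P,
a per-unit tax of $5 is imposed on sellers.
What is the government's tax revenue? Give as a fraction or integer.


With tax on sellers, new supply: Qs' = 11 + 4(P - 5)
= 4P - 9
New equilibrium quantity:
Q_new = 209/7
Tax revenue = tax * Q_new = 5 * 209/7 = 1045/7

1045/7


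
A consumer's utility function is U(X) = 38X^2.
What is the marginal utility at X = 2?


MU = dU/dX = 38*2*X^(2-1)
MU = 76*X^1
At X = 2:
MU = 76 * 2^1
MU = 76 * 2 = 152

152


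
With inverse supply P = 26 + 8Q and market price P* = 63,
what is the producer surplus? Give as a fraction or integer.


Minimum supply price (at Q=0): P_min = 26
Quantity supplied at P* = 63:
Q* = (63 - 26)/8 = 37/8
PS = (1/2) * Q* * (P* - P_min)
PS = (1/2) * 37/8 * (63 - 26)
PS = (1/2) * 37/8 * 37 = 1369/16

1369/16


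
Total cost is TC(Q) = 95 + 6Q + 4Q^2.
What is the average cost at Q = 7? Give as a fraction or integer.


TC(7) = 95 + 6*7 + 4*7^2
TC(7) = 95 + 42 + 196 = 333
AC = TC/Q = 333/7 = 333/7

333/7


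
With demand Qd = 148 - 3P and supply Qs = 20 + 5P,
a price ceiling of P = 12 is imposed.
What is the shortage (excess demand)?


At P = 12:
Qd = 148 - 3*12 = 112
Qs = 20 + 5*12 = 80
Shortage = Qd - Qs = 112 - 80 = 32

32


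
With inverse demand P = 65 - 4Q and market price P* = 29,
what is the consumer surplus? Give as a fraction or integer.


Maximum willingness to pay (at Q=0): P_max = 65
Quantity demanded at P* = 29:
Q* = (65 - 29)/4 = 9
CS = (1/2) * Q* * (P_max - P*)
CS = (1/2) * 9 * (65 - 29)
CS = (1/2) * 9 * 36 = 162

162


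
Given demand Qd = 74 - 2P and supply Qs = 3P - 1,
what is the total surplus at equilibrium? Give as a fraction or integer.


Find equilibrium: 74 - 2P = 3P - 1
74 + 1 = 5P
P* = 75/5 = 15
Q* = 3*15 - 1 = 44
Inverse demand: P = 37 - Q/2, so P_max = 37
Inverse supply: P = 1/3 + Q/3, so P_min = 1/3
CS = (1/2) * 44 * (37 - 15) = 484
PS = (1/2) * 44 * (15 - 1/3) = 968/3
TS = CS + PS = 484 + 968/3 = 2420/3

2420/3


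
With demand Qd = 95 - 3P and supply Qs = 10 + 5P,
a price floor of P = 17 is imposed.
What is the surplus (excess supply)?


At P = 17:
Qd = 95 - 3*17 = 44
Qs = 10 + 5*17 = 95
Surplus = Qs - Qd = 95 - 44 = 51

51


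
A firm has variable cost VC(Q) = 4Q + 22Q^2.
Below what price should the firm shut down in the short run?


AVC(Q) = VC(Q)/Q = 4 + 22Q
AVC is increasing in Q, so minimum AVC is at Q -> 0+.
Min AVC = 4
The firm should shut down if P < 4.

4


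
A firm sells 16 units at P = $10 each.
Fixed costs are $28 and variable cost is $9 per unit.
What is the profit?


Total Revenue = P * Q = 10 * 16 = $160
Total Cost = FC + VC*Q = 28 + 9*16 = $172
Profit = TR - TC = 160 - 172 = $-12

$-12


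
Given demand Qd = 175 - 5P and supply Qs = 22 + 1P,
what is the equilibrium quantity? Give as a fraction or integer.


First find equilibrium price:
175 - 5P = 22 + 1P
P* = 153/6 = 51/2
Then substitute into demand:
Q* = 175 - 5 * 51/2 = 95/2

95/2


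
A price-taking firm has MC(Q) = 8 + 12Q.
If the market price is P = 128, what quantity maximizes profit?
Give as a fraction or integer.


In perfect competition, profit is maximized where P = MC.
128 = 8 + 12Q
120 = 12Q
Q* = 120/12 = 10

10


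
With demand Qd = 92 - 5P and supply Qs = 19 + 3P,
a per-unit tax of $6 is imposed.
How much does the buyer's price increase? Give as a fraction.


With a per-unit tax, the buyer's price increase depends on relative slopes.
Supply slope: d = 3, Demand slope: b = 5
Buyer's price increase = d * tax / (b + d)
= 3 * 6 / (5 + 3)
= 18 / 8 = 9/4

9/4


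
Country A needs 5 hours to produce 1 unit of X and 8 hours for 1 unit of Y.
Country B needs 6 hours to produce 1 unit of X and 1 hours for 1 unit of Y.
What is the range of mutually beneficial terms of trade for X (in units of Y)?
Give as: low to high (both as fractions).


Opportunity cost of X for Country A = hours_X / hours_Y = 5/8 = 5/8 units of Y
Opportunity cost of X for Country B = hours_X / hours_Y = 6/1 = 6 units of Y
Terms of trade must be between the two opportunity costs.
Range: 5/8 to 6

5/8 to 6


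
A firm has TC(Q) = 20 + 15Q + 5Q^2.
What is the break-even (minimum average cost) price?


AC(Q) = 20/Q + 15 + 5Q
To minimize: dAC/dQ = -20/Q^2 + 5 = 0
Q^2 = 20/5 = 4
Q* = 2
Min AC = 20/2 + 15 + 5*2
Min AC = 10 + 15 + 10 = 35

35


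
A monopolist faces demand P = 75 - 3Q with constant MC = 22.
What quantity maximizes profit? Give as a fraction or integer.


TR = P*Q = (75 - 3Q)Q = 75Q - 3Q^2
MR = dTR/dQ = 75 - 6Q
Set MR = MC:
75 - 6Q = 22
53 = 6Q
Q* = 53/6 = 53/6

53/6


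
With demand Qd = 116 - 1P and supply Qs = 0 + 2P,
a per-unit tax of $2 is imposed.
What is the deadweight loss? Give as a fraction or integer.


Pre-tax equilibrium quantity: Q* = 232/3
Post-tax equilibrium quantity: Q_tax = 76
Reduction in quantity: Q* - Q_tax = 4/3
DWL = (1/2) * tax * (Q* - Q_tax)
DWL = (1/2) * 2 * 4/3 = 4/3

4/3


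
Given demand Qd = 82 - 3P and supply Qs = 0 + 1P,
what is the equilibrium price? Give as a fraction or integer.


At equilibrium, Qd = Qs.
82 - 3P = 0 + 1P
82 - 0 = 3P + 1P
82 = 4P
P* = 82/4 = 41/2

41/2


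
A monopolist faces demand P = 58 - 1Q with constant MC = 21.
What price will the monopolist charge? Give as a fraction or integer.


MR = 58 - 2Q
Set MR = MC: 58 - 2Q = 21
Q* = 37/2
Substitute into demand:
P* = 58 - 1*37/2 = 79/2

79/2


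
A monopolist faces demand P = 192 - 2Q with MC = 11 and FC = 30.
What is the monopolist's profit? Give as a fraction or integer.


MR = MC: 192 - 4Q = 11
Q* = 181/4
P* = 192 - 2*181/4 = 203/2
Profit = (P* - MC)*Q* - FC
= (203/2 - 11)*181/4 - 30
= 181/2*181/4 - 30
= 32761/8 - 30 = 32521/8

32521/8


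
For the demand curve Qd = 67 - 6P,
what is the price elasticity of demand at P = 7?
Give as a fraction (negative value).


dQ/dP = -6
At P = 7: Q = 67 - 6*7 = 25
E = (dQ/dP)(P/Q) = (-6)(7/25) = -42/25

-42/25


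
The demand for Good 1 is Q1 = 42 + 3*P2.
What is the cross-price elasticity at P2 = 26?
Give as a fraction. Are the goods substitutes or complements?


dQ1/dP2 = 3
At P2 = 26: Q1 = 42 + 3*26 = 120
Exy = (dQ1/dP2)(P2/Q1) = 3 * 26 / 120 = 13/20
Since Exy > 0, the goods are substitutes.

13/20 (substitutes)


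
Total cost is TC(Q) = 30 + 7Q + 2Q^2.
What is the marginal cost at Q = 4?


MC = dTC/dQ = 7 + 2*2*Q
At Q = 4:
MC = 7 + 4*4
MC = 7 + 16 = 23

23


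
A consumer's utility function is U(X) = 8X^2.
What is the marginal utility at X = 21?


MU = dU/dX = 8*2*X^(2-1)
MU = 16*X^1
At X = 21:
MU = 16 * 21^1
MU = 16 * 21 = 336

336


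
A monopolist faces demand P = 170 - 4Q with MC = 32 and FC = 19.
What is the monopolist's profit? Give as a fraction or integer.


MR = MC: 170 - 8Q = 32
Q* = 69/4
P* = 170 - 4*69/4 = 101
Profit = (P* - MC)*Q* - FC
= (101 - 32)*69/4 - 19
= 69*69/4 - 19
= 4761/4 - 19 = 4685/4

4685/4


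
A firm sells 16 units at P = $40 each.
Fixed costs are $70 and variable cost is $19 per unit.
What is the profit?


Total Revenue = P * Q = 40 * 16 = $640
Total Cost = FC + VC*Q = 70 + 19*16 = $374
Profit = TR - TC = 640 - 374 = $266

$266


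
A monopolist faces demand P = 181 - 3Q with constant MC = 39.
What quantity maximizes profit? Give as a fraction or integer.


TR = P*Q = (181 - 3Q)Q = 181Q - 3Q^2
MR = dTR/dQ = 181 - 6Q
Set MR = MC:
181 - 6Q = 39
142 = 6Q
Q* = 142/6 = 71/3

71/3


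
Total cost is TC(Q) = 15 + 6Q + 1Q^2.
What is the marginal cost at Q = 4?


MC = dTC/dQ = 6 + 2*1*Q
At Q = 4:
MC = 6 + 2*4
MC = 6 + 8 = 14

14


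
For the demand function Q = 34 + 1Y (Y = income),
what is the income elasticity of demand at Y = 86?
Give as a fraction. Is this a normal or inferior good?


dQ/dY = 1
At Y = 86: Q = 34 + 1*86 = 120
Ey = (dQ/dY)(Y/Q) = 1 * 86 / 120 = 43/60
Since Ey > 0, this is a normal good.

43/60 (normal good)


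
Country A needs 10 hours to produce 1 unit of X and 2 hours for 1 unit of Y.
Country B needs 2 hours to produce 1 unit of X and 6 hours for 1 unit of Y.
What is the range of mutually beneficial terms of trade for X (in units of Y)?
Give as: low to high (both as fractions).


Opportunity cost of X for Country A = hours_X / hours_Y = 10/2 = 5 units of Y
Opportunity cost of X for Country B = hours_X / hours_Y = 2/6 = 1/3 units of Y
Terms of trade must be between the two opportunity costs.
Range: 1/3 to 5

1/3 to 5


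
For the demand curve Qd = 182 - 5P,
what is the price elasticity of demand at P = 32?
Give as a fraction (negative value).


dQ/dP = -5
At P = 32: Q = 182 - 5*32 = 22
E = (dQ/dP)(P/Q) = (-5)(32/22) = -80/11

-80/11


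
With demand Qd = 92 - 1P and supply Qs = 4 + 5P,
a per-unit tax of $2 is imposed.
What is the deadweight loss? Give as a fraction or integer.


Pre-tax equilibrium quantity: Q* = 232/3
Post-tax equilibrium quantity: Q_tax = 227/3
Reduction in quantity: Q* - Q_tax = 5/3
DWL = (1/2) * tax * (Q* - Q_tax)
DWL = (1/2) * 2 * 5/3 = 5/3

5/3


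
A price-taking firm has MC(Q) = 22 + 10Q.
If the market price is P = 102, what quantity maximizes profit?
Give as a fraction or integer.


In perfect competition, profit is maximized where P = MC.
102 = 22 + 10Q
80 = 10Q
Q* = 80/10 = 8

8


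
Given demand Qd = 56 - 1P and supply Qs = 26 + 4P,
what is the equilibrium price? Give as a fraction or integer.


At equilibrium, Qd = Qs.
56 - 1P = 26 + 4P
56 - 26 = 1P + 4P
30 = 5P
P* = 30/5 = 6

6


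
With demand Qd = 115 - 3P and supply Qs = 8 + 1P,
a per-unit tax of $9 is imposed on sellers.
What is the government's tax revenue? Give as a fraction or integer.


With tax on sellers, new supply: Qs' = 8 + 1(P - 9)
= 1P - 1
New equilibrium quantity:
Q_new = 28
Tax revenue = tax * Q_new = 9 * 28 = 252

252


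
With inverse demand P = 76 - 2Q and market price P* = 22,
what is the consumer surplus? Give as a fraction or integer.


Maximum willingness to pay (at Q=0): P_max = 76
Quantity demanded at P* = 22:
Q* = (76 - 22)/2 = 27
CS = (1/2) * Q* * (P_max - P*)
CS = (1/2) * 27 * (76 - 22)
CS = (1/2) * 27 * 54 = 729

729


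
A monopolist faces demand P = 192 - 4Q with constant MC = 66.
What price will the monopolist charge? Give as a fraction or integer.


MR = 192 - 8Q
Set MR = MC: 192 - 8Q = 66
Q* = 63/4
Substitute into demand:
P* = 192 - 4*63/4 = 129

129


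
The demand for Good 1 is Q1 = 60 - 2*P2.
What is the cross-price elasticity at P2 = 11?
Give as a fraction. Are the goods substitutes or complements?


dQ1/dP2 = -2
At P2 = 11: Q1 = 60 - 2*11 = 38
Exy = (dQ1/dP2)(P2/Q1) = -2 * 11 / 38 = -11/19
Since Exy < 0, the goods are complements.

-11/19 (complements)


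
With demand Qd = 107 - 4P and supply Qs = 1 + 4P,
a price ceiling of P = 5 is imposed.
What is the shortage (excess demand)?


At P = 5:
Qd = 107 - 4*5 = 87
Qs = 1 + 4*5 = 21
Shortage = Qd - Qs = 87 - 21 = 66

66


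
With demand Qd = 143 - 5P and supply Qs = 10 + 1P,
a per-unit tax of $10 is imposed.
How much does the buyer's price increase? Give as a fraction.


With a per-unit tax, the buyer's price increase depends on relative slopes.
Supply slope: d = 1, Demand slope: b = 5
Buyer's price increase = d * tax / (b + d)
= 1 * 10 / (5 + 1)
= 10 / 6 = 5/3

5/3


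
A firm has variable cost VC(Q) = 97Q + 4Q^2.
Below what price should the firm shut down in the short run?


AVC(Q) = VC(Q)/Q = 97 + 4Q
AVC is increasing in Q, so minimum AVC is at Q -> 0+.
Min AVC = 97
The firm should shut down if P < 97.

97


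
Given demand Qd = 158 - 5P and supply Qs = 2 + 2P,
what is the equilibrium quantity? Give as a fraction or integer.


First find equilibrium price:
158 - 5P = 2 + 2P
P* = 156/7 = 156/7
Then substitute into demand:
Q* = 158 - 5 * 156/7 = 326/7

326/7


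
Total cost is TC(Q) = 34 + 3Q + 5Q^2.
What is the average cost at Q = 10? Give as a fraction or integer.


TC(10) = 34 + 3*10 + 5*10^2
TC(10) = 34 + 30 + 500 = 564
AC = TC/Q = 564/10 = 282/5

282/5


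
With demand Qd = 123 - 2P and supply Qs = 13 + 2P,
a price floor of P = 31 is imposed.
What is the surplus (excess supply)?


At P = 31:
Qd = 123 - 2*31 = 61
Qs = 13 + 2*31 = 75
Surplus = Qs - Qd = 75 - 61 = 14

14


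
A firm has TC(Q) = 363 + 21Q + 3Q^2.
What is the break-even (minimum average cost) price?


AC(Q) = 363/Q + 21 + 3Q
To minimize: dAC/dQ = -363/Q^2 + 3 = 0
Q^2 = 363/3 = 121
Q* = 11
Min AC = 363/11 + 21 + 3*11
Min AC = 33 + 21 + 33 = 87

87


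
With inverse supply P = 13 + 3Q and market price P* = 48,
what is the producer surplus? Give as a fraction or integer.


Minimum supply price (at Q=0): P_min = 13
Quantity supplied at P* = 48:
Q* = (48 - 13)/3 = 35/3
PS = (1/2) * Q* * (P* - P_min)
PS = (1/2) * 35/3 * (48 - 13)
PS = (1/2) * 35/3 * 35 = 1225/6

1225/6


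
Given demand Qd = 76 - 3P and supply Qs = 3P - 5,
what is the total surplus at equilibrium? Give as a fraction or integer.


Find equilibrium: 76 - 3P = 3P - 5
76 + 5 = 6P
P* = 81/6 = 27/2
Q* = 3*27/2 - 5 = 71/2
Inverse demand: P = 76/3 - Q/3, so P_max = 76/3
Inverse supply: P = 5/3 + Q/3, so P_min = 5/3
CS = (1/2) * 71/2 * (76/3 - 27/2) = 5041/24
PS = (1/2) * 71/2 * (27/2 - 5/3) = 5041/24
TS = CS + PS = 5041/24 + 5041/24 = 5041/12

5041/12


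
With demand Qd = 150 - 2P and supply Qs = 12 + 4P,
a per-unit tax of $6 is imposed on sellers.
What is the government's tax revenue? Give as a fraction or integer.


With tax on sellers, new supply: Qs' = 12 + 4(P - 6)
= 4P - 12
New equilibrium quantity:
Q_new = 96
Tax revenue = tax * Q_new = 6 * 96 = 576

576


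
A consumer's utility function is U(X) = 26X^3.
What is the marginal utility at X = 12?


MU = dU/dX = 26*3*X^(3-1)
MU = 78*X^2
At X = 12:
MU = 78 * 12^2
MU = 78 * 144 = 11232

11232


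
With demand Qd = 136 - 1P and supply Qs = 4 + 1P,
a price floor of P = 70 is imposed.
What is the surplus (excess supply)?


At P = 70:
Qd = 136 - 1*70 = 66
Qs = 4 + 1*70 = 74
Surplus = Qs - Qd = 74 - 66 = 8

8


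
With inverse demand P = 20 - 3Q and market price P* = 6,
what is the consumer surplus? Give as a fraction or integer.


Maximum willingness to pay (at Q=0): P_max = 20
Quantity demanded at P* = 6:
Q* = (20 - 6)/3 = 14/3
CS = (1/2) * Q* * (P_max - P*)
CS = (1/2) * 14/3 * (20 - 6)
CS = (1/2) * 14/3 * 14 = 98/3

98/3


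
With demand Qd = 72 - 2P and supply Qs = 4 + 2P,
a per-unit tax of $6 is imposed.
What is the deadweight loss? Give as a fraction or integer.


Pre-tax equilibrium quantity: Q* = 38
Post-tax equilibrium quantity: Q_tax = 32
Reduction in quantity: Q* - Q_tax = 6
DWL = (1/2) * tax * (Q* - Q_tax)
DWL = (1/2) * 6 * 6 = 18

18


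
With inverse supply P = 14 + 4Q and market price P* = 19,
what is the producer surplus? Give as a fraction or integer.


Minimum supply price (at Q=0): P_min = 14
Quantity supplied at P* = 19:
Q* = (19 - 14)/4 = 5/4
PS = (1/2) * Q* * (P* - P_min)
PS = (1/2) * 5/4 * (19 - 14)
PS = (1/2) * 5/4 * 5 = 25/8

25/8


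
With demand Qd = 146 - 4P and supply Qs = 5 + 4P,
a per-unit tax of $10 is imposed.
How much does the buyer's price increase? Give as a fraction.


With a per-unit tax, the buyer's price increase depends on relative slopes.
Supply slope: d = 4, Demand slope: b = 4
Buyer's price increase = d * tax / (b + d)
= 4 * 10 / (4 + 4)
= 40 / 8 = 5

5


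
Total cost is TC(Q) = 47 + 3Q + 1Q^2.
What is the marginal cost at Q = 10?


MC = dTC/dQ = 3 + 2*1*Q
At Q = 10:
MC = 3 + 2*10
MC = 3 + 20 = 23

23


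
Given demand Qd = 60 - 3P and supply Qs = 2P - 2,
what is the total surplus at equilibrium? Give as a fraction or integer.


Find equilibrium: 60 - 3P = 2P - 2
60 + 2 = 5P
P* = 62/5 = 62/5
Q* = 2*62/5 - 2 = 114/5
Inverse demand: P = 20 - Q/3, so P_max = 20
Inverse supply: P = 1 + Q/2, so P_min = 1
CS = (1/2) * 114/5 * (20 - 62/5) = 2166/25
PS = (1/2) * 114/5 * (62/5 - 1) = 3249/25
TS = CS + PS = 2166/25 + 3249/25 = 1083/5

1083/5


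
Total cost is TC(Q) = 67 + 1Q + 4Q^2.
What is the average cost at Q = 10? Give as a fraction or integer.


TC(10) = 67 + 1*10 + 4*10^2
TC(10) = 67 + 10 + 400 = 477
AC = TC/Q = 477/10 = 477/10

477/10


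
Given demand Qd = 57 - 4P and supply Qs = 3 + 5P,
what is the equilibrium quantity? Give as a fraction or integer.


First find equilibrium price:
57 - 4P = 3 + 5P
P* = 54/9 = 6
Then substitute into demand:
Q* = 57 - 4 * 6 = 33

33


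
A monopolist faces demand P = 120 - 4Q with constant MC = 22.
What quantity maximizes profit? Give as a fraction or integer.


TR = P*Q = (120 - 4Q)Q = 120Q - 4Q^2
MR = dTR/dQ = 120 - 8Q
Set MR = MC:
120 - 8Q = 22
98 = 8Q
Q* = 98/8 = 49/4

49/4


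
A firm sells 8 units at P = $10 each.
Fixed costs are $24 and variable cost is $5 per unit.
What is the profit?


Total Revenue = P * Q = 10 * 8 = $80
Total Cost = FC + VC*Q = 24 + 5*8 = $64
Profit = TR - TC = 80 - 64 = $16

$16


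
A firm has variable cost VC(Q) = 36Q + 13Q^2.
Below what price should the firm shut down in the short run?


AVC(Q) = VC(Q)/Q = 36 + 13Q
AVC is increasing in Q, so minimum AVC is at Q -> 0+.
Min AVC = 36
The firm should shut down if P < 36.

36


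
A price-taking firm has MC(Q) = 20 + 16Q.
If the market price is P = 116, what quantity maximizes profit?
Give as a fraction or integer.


In perfect competition, profit is maximized where P = MC.
116 = 20 + 16Q
96 = 16Q
Q* = 96/16 = 6

6


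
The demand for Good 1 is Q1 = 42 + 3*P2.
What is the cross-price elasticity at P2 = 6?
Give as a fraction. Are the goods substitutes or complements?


dQ1/dP2 = 3
At P2 = 6: Q1 = 42 + 3*6 = 60
Exy = (dQ1/dP2)(P2/Q1) = 3 * 6 / 60 = 3/10
Since Exy > 0, the goods are substitutes.

3/10 (substitutes)


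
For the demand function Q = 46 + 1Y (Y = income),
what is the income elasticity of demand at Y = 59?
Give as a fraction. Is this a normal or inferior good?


dQ/dY = 1
At Y = 59: Q = 46 + 1*59 = 105
Ey = (dQ/dY)(Y/Q) = 1 * 59 / 105 = 59/105
Since Ey > 0, this is a normal good.

59/105 (normal good)


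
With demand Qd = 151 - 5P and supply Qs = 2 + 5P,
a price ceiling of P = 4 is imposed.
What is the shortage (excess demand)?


At P = 4:
Qd = 151 - 5*4 = 131
Qs = 2 + 5*4 = 22
Shortage = Qd - Qs = 131 - 22 = 109

109


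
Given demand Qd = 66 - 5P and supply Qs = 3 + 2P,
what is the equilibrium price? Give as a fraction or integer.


At equilibrium, Qd = Qs.
66 - 5P = 3 + 2P
66 - 3 = 5P + 2P
63 = 7P
P* = 63/7 = 9

9


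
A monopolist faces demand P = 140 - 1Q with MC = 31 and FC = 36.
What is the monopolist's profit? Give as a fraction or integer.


MR = MC: 140 - 2Q = 31
Q* = 109/2
P* = 140 - 1*109/2 = 171/2
Profit = (P* - MC)*Q* - FC
= (171/2 - 31)*109/2 - 36
= 109/2*109/2 - 36
= 11881/4 - 36 = 11737/4

11737/4


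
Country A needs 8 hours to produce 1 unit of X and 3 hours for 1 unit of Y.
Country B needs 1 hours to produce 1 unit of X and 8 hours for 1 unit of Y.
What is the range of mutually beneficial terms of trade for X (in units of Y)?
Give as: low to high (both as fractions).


Opportunity cost of X for Country A = hours_X / hours_Y = 8/3 = 8/3 units of Y
Opportunity cost of X for Country B = hours_X / hours_Y = 1/8 = 1/8 units of Y
Terms of trade must be between the two opportunity costs.
Range: 1/8 to 8/3

1/8 to 8/3


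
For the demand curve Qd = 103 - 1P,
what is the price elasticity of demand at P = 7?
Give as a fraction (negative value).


dQ/dP = -1
At P = 7: Q = 103 - 1*7 = 96
E = (dQ/dP)(P/Q) = (-1)(7/96) = -7/96

-7/96


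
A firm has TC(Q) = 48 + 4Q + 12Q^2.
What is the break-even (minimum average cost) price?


AC(Q) = 48/Q + 4 + 12Q
To minimize: dAC/dQ = -48/Q^2 + 12 = 0
Q^2 = 48/12 = 4
Q* = 2
Min AC = 48/2 + 4 + 12*2
Min AC = 24 + 4 + 24 = 52

52


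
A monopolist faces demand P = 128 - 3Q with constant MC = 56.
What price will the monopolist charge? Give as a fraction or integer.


MR = 128 - 6Q
Set MR = MC: 128 - 6Q = 56
Q* = 12
Substitute into demand:
P* = 128 - 3*12 = 92

92


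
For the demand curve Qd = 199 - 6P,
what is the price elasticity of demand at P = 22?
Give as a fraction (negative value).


dQ/dP = -6
At P = 22: Q = 199 - 6*22 = 67
E = (dQ/dP)(P/Q) = (-6)(22/67) = -132/67

-132/67


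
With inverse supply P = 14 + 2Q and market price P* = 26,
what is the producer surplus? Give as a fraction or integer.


Minimum supply price (at Q=0): P_min = 14
Quantity supplied at P* = 26:
Q* = (26 - 14)/2 = 6
PS = (1/2) * Q* * (P* - P_min)
PS = (1/2) * 6 * (26 - 14)
PS = (1/2) * 6 * 12 = 36

36


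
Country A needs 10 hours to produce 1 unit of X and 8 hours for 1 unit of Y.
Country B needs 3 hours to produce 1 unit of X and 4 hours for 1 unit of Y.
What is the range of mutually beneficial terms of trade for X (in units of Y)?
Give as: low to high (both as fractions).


Opportunity cost of X for Country A = hours_X / hours_Y = 10/8 = 5/4 units of Y
Opportunity cost of X for Country B = hours_X / hours_Y = 3/4 = 3/4 units of Y
Terms of trade must be between the two opportunity costs.
Range: 3/4 to 5/4

3/4 to 5/4


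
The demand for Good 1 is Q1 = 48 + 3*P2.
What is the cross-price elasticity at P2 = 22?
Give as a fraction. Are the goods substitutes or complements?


dQ1/dP2 = 3
At P2 = 22: Q1 = 48 + 3*22 = 114
Exy = (dQ1/dP2)(P2/Q1) = 3 * 22 / 114 = 11/19
Since Exy > 0, the goods are substitutes.

11/19 (substitutes)


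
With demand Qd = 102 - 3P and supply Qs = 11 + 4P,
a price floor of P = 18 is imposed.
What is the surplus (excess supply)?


At P = 18:
Qd = 102 - 3*18 = 48
Qs = 11 + 4*18 = 83
Surplus = Qs - Qd = 83 - 48 = 35

35


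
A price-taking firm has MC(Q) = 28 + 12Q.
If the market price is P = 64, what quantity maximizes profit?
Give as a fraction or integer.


In perfect competition, profit is maximized where P = MC.
64 = 28 + 12Q
36 = 12Q
Q* = 36/12 = 3

3


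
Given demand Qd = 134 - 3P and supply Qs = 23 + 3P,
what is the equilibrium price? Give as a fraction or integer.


At equilibrium, Qd = Qs.
134 - 3P = 23 + 3P
134 - 23 = 3P + 3P
111 = 6P
P* = 111/6 = 37/2

37/2


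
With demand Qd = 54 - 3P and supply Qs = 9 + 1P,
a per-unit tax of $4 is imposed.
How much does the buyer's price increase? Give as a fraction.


With a per-unit tax, the buyer's price increase depends on relative slopes.
Supply slope: d = 1, Demand slope: b = 3
Buyer's price increase = d * tax / (b + d)
= 1 * 4 / (3 + 1)
= 4 / 4 = 1

1


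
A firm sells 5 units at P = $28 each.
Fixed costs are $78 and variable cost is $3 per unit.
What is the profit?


Total Revenue = P * Q = 28 * 5 = $140
Total Cost = FC + VC*Q = 78 + 3*5 = $93
Profit = TR - TC = 140 - 93 = $47

$47


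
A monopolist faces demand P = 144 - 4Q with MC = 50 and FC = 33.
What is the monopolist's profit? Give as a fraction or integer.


MR = MC: 144 - 8Q = 50
Q* = 47/4
P* = 144 - 4*47/4 = 97
Profit = (P* - MC)*Q* - FC
= (97 - 50)*47/4 - 33
= 47*47/4 - 33
= 2209/4 - 33 = 2077/4

2077/4


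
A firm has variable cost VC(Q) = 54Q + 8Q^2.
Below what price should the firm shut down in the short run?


AVC(Q) = VC(Q)/Q = 54 + 8Q
AVC is increasing in Q, so minimum AVC is at Q -> 0+.
Min AVC = 54
The firm should shut down if P < 54.

54


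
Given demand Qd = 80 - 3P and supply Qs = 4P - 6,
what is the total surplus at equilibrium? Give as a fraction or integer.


Find equilibrium: 80 - 3P = 4P - 6
80 + 6 = 7P
P* = 86/7 = 86/7
Q* = 4*86/7 - 6 = 302/7
Inverse demand: P = 80/3 - Q/3, so P_max = 80/3
Inverse supply: P = 3/2 + Q/4, so P_min = 3/2
CS = (1/2) * 302/7 * (80/3 - 86/7) = 45602/147
PS = (1/2) * 302/7 * (86/7 - 3/2) = 22801/98
TS = CS + PS = 45602/147 + 22801/98 = 22801/42

22801/42


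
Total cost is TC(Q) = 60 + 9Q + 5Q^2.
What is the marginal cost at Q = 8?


MC = dTC/dQ = 9 + 2*5*Q
At Q = 8:
MC = 9 + 10*8
MC = 9 + 80 = 89

89


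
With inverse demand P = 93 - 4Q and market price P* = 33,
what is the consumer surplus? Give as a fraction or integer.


Maximum willingness to pay (at Q=0): P_max = 93
Quantity demanded at P* = 33:
Q* = (93 - 33)/4 = 15
CS = (1/2) * Q* * (P_max - P*)
CS = (1/2) * 15 * (93 - 33)
CS = (1/2) * 15 * 60 = 450

450


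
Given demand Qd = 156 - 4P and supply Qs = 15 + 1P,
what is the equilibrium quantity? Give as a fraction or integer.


First find equilibrium price:
156 - 4P = 15 + 1P
P* = 141/5 = 141/5
Then substitute into demand:
Q* = 156 - 4 * 141/5 = 216/5

216/5


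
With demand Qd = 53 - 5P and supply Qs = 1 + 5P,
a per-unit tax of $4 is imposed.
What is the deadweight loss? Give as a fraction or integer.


Pre-tax equilibrium quantity: Q* = 27
Post-tax equilibrium quantity: Q_tax = 17
Reduction in quantity: Q* - Q_tax = 10
DWL = (1/2) * tax * (Q* - Q_tax)
DWL = (1/2) * 4 * 10 = 20

20


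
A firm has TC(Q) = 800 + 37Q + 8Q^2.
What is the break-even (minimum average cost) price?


AC(Q) = 800/Q + 37 + 8Q
To minimize: dAC/dQ = -800/Q^2 + 8 = 0
Q^2 = 800/8 = 100
Q* = 10
Min AC = 800/10 + 37 + 8*10
Min AC = 80 + 37 + 80 = 197

197


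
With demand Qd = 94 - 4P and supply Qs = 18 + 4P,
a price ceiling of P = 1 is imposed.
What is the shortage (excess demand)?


At P = 1:
Qd = 94 - 4*1 = 90
Qs = 18 + 4*1 = 22
Shortage = Qd - Qs = 90 - 22 = 68

68


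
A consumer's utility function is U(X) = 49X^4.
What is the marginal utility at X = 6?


MU = dU/dX = 49*4*X^(4-1)
MU = 196*X^3
At X = 6:
MU = 196 * 6^3
MU = 196 * 216 = 42336

42336


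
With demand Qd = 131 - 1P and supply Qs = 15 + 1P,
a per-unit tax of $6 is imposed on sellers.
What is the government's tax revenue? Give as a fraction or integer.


With tax on sellers, new supply: Qs' = 15 + 1(P - 6)
= 9 + 1P
New equilibrium quantity:
Q_new = 70
Tax revenue = tax * Q_new = 6 * 70 = 420

420


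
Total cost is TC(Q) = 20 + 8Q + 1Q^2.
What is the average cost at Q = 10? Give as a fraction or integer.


TC(10) = 20 + 8*10 + 1*10^2
TC(10) = 20 + 80 + 100 = 200
AC = TC/Q = 200/10 = 20

20


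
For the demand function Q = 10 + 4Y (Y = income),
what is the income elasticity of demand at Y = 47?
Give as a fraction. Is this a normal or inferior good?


dQ/dY = 4
At Y = 47: Q = 10 + 4*47 = 198
Ey = (dQ/dY)(Y/Q) = 4 * 47 / 198 = 94/99
Since Ey > 0, this is a normal good.

94/99 (normal good)
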